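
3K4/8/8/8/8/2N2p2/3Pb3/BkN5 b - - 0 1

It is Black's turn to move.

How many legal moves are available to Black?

Black to move; king on b1.
In check: yes, from the white knight on c3.
Legal moves: Kc2, Kxc1, Kxa1.
Count: 3.

3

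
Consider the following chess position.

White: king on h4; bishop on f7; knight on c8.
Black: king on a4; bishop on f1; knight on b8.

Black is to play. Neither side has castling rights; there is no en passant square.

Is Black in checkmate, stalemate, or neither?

Black to move; black king on a4.
In check: no.
Legal moves for Black: Nd7, Nc6, Na6, Kb5, Ka5, Kb4, Ka3, Ba6, Bb5, Bc4, Bh3, Bd3, Bg2, Be2.
Black has 14 legal moves and is not in check → neither.

neither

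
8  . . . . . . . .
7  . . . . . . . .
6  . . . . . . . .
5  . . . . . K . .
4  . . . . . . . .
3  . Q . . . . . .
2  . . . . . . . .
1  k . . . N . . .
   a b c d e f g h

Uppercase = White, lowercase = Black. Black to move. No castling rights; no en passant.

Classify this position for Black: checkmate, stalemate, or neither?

Black to move; black king on a1.
In check: no.
King squares — b1: attacked by Qb3; a2: attacked by Qb3; b2: attacked by Qb3.
Legal moves for Black: none.
Not in check and no legal moves → stalemate.

stalemate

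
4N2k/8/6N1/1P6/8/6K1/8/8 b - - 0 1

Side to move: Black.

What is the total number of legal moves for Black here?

Black to move; king on h8.
In check: yes, from the white knight on g6.
Legal moves: Kg8, Kh7.
Count: 2.

2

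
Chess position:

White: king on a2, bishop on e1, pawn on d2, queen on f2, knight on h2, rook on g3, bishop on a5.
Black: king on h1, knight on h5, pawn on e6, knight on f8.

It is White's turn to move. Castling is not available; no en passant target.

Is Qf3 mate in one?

After Qf3: black king on h1; in check: yes, from the white queen on f3.
Black has 1 legal reply: Kxh2.
In check but a legal move exists → not checkmate.

no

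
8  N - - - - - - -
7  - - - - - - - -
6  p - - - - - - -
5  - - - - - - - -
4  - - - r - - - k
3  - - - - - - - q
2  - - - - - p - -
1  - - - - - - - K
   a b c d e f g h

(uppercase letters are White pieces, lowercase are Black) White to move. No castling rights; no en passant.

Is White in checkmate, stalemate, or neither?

White to move; white king on h1.
In check: yes, from the black queen on h3.
King squares — g1: attacked by Pf2; g2: attacked by Qh3; h2: attacked by Qh3.
Legal moves for White: none.
In check with no legal moves → checkmate.

checkmate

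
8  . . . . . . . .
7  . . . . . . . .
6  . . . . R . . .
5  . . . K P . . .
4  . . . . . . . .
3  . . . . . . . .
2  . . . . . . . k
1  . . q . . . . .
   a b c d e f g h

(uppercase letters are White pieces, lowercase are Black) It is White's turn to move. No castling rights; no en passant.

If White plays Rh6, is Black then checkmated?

no

After Rh6: black king on h2; in check: yes, from the white rook on h6.
Black has 4 legal replies: Kg3, Kg2, Kg1, Qxh6.
In check but a legal move exists → not checkmate.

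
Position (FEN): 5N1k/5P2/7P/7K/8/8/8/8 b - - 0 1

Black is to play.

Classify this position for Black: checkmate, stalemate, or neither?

stalemate

Black to move; black king on h8.
In check: no.
King squares — g7: attacked by Ph6; h7: attacked by Nf8; g8: attacked by Pf7.
Legal moves for Black: none.
Not in check and no legal moves → stalemate.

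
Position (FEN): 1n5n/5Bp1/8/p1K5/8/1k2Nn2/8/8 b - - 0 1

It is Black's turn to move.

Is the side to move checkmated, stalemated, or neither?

neither

Black to move; black king on b3.
In check: yes, from the white bishop on f7.
King squares — a2: attacked by Bf7; b2: available; c2: attacked by Ne3; a3: available; c3: available; a4: available; b4: attacked by Kc5; c4: attacked by Ne3.
Legal moves for Black: Ka4, Kc3, Ka3, Kb2, Nxf7.
Black is in check but has 5 legal moves → neither.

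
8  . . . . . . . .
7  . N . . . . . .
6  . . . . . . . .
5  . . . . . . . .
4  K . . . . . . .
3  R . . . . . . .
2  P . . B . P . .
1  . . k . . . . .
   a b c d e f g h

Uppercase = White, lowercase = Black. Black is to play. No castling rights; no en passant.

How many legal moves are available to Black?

5

Black to move; king on c1.
In check: yes, from the white bishop on d2.
Legal moves: Kxd2, Kc2, Kb2, Kd1, Kb1.
Count: 5.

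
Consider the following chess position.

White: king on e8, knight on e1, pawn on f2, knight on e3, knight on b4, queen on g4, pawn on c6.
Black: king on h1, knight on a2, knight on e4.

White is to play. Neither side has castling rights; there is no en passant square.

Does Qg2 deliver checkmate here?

yes

After Qg2: black king on h1; in check: yes, from the white queen on g2.
King squares — g1: attacked by Qg2; g2: attacked by Ne1; h2: attacked by Qg2.
Black has no legal moves → checkmate.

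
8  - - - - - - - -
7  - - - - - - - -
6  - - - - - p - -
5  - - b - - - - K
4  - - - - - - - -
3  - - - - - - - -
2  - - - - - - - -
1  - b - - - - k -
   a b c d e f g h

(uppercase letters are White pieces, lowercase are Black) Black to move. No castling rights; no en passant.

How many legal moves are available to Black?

Black to move; king on g1.
In check: no.
Legal moves: Bf8, Be7, Ba7, Bd6, Bb6, Bd4, Bb4, Be3, Ba3, Bf2, Kh2, Kg2, Kf2, Kh1, Kf1, Bh7, Bg6+, Bf5, Be4, Bd3, Bc2, Ba2, f5.
Count: 23.

23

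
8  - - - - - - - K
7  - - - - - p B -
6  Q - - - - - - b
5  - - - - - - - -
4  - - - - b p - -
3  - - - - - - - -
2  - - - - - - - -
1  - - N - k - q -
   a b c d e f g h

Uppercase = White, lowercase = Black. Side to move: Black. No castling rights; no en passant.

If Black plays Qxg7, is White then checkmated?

yes

After Qxg7: white king on h8; in check: yes, from the black queen on g7.
King squares — g7: attacked by Bh6; h7: attacked by Be4; g8: attacked by Qg7.
White has no legal moves → checkmate.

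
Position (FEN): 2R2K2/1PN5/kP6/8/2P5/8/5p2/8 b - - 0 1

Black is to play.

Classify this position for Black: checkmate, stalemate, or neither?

neither

Black to move; black king on a6.
In check: yes, from the white knight on c7.
Legal moves for Black: Kxb7, Kxb6, Ka5.
Black is in check but has 3 legal moves → neither.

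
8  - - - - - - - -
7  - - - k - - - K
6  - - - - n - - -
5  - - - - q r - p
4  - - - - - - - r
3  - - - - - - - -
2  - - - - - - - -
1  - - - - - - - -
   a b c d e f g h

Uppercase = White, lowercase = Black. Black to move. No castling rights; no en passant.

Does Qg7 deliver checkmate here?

After Qg7: white king on h7; in check: yes, from the black queen on g7.
King squares — g6: attacked by Qg7; h6: attacked by Qg7; g7: attacked by Ne6; g8: attacked by Qg7; h8: attacked by Qg7.
White has no legal moves → checkmate.

yes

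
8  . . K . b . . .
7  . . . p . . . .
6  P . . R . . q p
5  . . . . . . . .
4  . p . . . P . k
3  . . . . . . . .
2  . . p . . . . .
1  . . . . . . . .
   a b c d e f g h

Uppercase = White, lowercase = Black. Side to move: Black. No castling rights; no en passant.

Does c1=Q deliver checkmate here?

After c1=Q: white king on c8; in check: yes, from the black queen on c1.
White has 4 legal replies: Kd8, Kb8, Kb7, Rc6.
In check but a legal move exists → not checkmate.

no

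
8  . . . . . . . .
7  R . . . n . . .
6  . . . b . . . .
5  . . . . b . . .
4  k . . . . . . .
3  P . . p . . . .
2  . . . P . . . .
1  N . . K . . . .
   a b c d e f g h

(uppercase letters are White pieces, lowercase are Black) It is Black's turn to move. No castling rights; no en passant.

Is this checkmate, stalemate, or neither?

Black to move; black king on a4.
In check: yes, from the white rook on a7.
Legal moves for Black: Kb5.
Black is in check but has 1 legal move → neither.

neither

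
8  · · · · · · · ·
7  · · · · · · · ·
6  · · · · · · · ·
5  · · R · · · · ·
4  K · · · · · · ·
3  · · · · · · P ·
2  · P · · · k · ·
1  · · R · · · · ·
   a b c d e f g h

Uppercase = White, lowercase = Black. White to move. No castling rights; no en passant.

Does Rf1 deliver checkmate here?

After Rf1: black king on f2; in check: yes, from the white rook on f1.
Black has 5 legal replies: Kxg3, Ke3, Kg2, Ke2, Kxf1.
In check but a legal move exists → not checkmate.

no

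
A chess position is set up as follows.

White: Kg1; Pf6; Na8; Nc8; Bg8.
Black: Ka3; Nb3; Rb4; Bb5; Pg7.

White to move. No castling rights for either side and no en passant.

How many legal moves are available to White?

White to move; king on g1.
In check: no.
Legal moves: Bh7, Bf7, Be6, Bd5, Bc4, Bxb3, Ne7, Na7, Nd6, Ncb6, Nc7, Nab6, Kh2, Kg2, Kf2, Kh1, fxg7, f7.
Count: 18.

18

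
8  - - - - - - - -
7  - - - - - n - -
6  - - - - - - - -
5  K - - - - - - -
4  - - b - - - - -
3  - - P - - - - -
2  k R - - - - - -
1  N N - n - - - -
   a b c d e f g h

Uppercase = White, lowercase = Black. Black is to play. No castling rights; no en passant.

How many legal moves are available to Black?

Black to move; king on a2.
In check: yes, from the white rook on b2.
Legal moves: Kxb2, Kxa1, Nxb2.
Count: 3.

3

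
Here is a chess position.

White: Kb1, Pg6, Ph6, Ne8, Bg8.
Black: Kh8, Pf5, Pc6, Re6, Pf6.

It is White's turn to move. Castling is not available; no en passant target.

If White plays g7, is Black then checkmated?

no

After g7: black king on h8; in check: yes, from the white pawn on g7.
Black has 1 legal reply: Kxg8.
In check but a legal move exists → not checkmate.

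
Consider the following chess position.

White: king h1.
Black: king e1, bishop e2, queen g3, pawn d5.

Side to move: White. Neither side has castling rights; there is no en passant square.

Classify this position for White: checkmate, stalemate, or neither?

White to move; white king on h1.
In check: no.
King squares — g1: attacked by Qg3; g2: attacked by Qg3; h2: attacked by Qg3.
Legal moves for White: none.
Not in check and no legal moves → stalemate.

stalemate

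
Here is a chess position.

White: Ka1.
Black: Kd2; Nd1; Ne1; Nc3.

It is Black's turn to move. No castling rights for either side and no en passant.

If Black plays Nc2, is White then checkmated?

After Nc2: white king on a1; in check: yes, from the black knight on c2.
King squares — b1: attacked by Nc3; a2: attacked by Nc3; b2: attacked by Nd1.
White has no legal moves → checkmate.

yes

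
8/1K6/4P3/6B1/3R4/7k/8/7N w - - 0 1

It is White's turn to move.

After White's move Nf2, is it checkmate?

no

After Nf2: black king on h3; in check: yes, from the white knight on f2.
Black has 3 legal replies: Kg3, Kh2, Kg2.
In check but a legal move exists → not checkmate.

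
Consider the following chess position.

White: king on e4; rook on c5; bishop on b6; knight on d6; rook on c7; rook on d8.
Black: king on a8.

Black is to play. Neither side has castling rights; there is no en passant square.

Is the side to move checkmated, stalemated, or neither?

Black to move; black king on a8.
In check: yes, from the white rook on d8.
King squares — a7: attacked by Bb6; b7: attacked by Nd6; b8: attacked by Rd8.
Legal moves for Black: none.
In check with no legal moves → checkmate.

checkmate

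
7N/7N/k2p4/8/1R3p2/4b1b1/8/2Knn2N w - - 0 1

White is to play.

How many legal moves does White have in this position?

White to move; king on c1.
In check: yes, from the black bishop on e3.
Legal moves: Kxd1, Kb1.
Count: 2.

2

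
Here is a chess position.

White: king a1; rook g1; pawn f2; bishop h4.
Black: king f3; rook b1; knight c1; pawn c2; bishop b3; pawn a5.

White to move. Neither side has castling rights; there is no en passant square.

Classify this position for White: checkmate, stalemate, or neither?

White to move; white king on a1.
In check: yes, from the black rook on b1.
King squares — b1: attacked by Pc2; a2: attacked by Nc1; b2: attacked by Rb1.
Legal moves for White: none.
In check with no legal moves → checkmate.

checkmate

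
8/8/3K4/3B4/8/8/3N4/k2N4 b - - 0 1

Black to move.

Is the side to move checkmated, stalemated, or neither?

stalemate

Black to move; black king on a1.
In check: no.
King squares — b1: attacked by Nd2; a2: attacked by Bd5; b2: attacked by Nd1.
Legal moves for Black: none.
Not in check and no legal moves → stalemate.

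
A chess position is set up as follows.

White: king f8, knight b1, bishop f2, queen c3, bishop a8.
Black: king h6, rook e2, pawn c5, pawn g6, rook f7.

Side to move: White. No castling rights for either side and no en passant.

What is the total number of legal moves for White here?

White to move; king on f8.
In check: yes, from the black rook on f7.
Legal moves: Kg8, Kxf7.
Count: 2.

2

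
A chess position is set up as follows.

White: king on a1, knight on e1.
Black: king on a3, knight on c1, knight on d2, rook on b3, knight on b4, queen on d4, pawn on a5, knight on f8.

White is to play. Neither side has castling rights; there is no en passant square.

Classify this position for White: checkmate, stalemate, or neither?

checkmate

White to move; white king on a1.
In check: yes, from the black queen on d4.
King squares — b1: attacked by Nd2; a2: attacked by Nc1; b2: attacked by Ka3.
Legal moves for White: none.
In check with no legal moves → checkmate.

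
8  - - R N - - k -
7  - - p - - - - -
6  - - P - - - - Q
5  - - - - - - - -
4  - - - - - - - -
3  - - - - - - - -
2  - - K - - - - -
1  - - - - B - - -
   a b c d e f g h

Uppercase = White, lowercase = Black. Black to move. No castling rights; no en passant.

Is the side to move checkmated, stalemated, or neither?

Black to move; black king on g8.
In check: no.
King squares — f7: attacked by Nd8; g7: attacked by Qh6; h7: attacked by Qh6; f8: attacked by Qh6; h8: attacked by Qh6.
Legal moves for Black: none.
Not in check and no legal moves → stalemate.

stalemate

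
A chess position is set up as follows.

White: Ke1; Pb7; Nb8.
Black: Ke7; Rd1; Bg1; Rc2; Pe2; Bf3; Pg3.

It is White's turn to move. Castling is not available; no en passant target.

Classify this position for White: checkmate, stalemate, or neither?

checkmate

White to move; white king on e1.
In check: yes, from the black rook on d1.
King squares — d1: attacked by Pe2; f1: attacked by Rd1; d2: attacked by Rd1; e2: attacked by Rc2; f2: attacked by Bg1.
Legal moves for White: none.
In check with no legal moves → checkmate.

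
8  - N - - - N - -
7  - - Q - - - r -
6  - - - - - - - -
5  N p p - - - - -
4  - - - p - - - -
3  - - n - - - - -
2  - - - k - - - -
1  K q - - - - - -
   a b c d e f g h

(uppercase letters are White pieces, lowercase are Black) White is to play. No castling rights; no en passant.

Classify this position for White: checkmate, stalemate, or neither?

White to move; white king on a1.
In check: yes, from the black queen on b1.
King squares — b1: attacked by Nc3; a2: attacked by Qb1; b2: attacked by Qb1.
Legal moves for White: none.
In check with no legal moves → checkmate.

checkmate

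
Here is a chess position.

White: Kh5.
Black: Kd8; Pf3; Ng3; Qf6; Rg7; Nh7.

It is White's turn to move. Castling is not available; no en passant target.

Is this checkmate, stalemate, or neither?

White to move; white king on h5.
In check: yes, from the black knight on g3.
King squares — g4: attacked by Rg7; h4: attacked by Qf6; g5: attacked by Qf6; g6: attacked by Qf6; h6: attacked by Qf6.
Legal moves for White: none.
In check with no legal moves → checkmate.

checkmate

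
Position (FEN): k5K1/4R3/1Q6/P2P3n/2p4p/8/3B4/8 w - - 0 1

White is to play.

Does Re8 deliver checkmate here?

yes

After Re8: black king on a8; in check: yes, from the white rook on e8.
King squares — a7: attacked by Qb6; b7: attacked by Qb6; b8: attacked by Qb6.
Black has no legal moves → checkmate.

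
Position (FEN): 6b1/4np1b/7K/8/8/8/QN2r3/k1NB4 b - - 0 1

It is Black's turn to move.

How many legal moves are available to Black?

Black to move; king on a1.
In check: yes, from the white queen on a2.
Legal moves: none.
Count: 0.

0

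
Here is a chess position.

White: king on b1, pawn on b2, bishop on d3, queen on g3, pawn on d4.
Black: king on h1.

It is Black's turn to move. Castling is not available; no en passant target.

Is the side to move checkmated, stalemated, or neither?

Black to move; black king on h1.
In check: no.
King squares — g1: attacked by Qg3; g2: attacked by Qg3; h2: attacked by Qg3.
Legal moves for Black: none.
Not in check and no legal moves → stalemate.

stalemate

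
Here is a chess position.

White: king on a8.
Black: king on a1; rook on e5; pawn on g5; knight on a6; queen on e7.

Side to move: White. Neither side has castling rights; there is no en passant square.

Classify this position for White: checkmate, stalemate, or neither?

White to move; white king on a8.
In check: no.
King squares — a7: attacked by Qe7; b7: attacked by Qe7; b8: attacked by Na6.
Legal moves for White: none.
Not in check and no legal moves → stalemate.

stalemate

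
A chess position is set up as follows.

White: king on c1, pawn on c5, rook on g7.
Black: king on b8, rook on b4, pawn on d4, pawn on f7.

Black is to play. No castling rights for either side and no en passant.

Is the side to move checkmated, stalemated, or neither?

Black to move; black king on b8.
In check: no.
Legal moves for Black: Kc8, Ka8, Kc7, Kb7, Ka7, Rb7, Rb6, Rb5, Rc4+, Ra4, Rb3, Rb2, Rb1+, f6, d3, f5.
Black has 16 legal moves and is not in check → neither.

neither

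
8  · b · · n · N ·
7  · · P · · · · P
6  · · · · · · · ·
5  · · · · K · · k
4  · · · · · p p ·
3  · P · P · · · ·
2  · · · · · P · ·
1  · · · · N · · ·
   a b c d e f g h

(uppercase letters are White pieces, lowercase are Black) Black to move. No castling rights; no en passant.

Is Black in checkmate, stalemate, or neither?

neither

Black to move; black king on h5.
In check: no.
Legal moves for Black: Ng7, Nxc7, Nf6, Nd6, Bxc7+, Ba7, Kg6, Kg5, Kh4, g3, f3.
Black has 11 legal moves and is not in check → neither.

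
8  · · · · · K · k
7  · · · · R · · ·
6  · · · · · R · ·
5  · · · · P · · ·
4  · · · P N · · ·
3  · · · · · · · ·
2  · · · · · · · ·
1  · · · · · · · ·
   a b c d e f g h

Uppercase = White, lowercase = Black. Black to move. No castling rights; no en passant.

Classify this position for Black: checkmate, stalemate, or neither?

stalemate

Black to move; black king on h8.
In check: no.
King squares — g7: attacked by Re7; h7: attacked by Re7; g8: attacked by Kf8.
Legal moves for Black: none.
Not in check and no legal moves → stalemate.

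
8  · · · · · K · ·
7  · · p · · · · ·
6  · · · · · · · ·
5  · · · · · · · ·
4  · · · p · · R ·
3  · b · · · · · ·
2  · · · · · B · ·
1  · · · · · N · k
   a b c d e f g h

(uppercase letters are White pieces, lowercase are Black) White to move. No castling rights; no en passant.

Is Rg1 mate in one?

After Rg1: black king on h1; in check: yes, from the white rook on g1.
King squares — g1: attacked by Bf2; g2: attacked by Rg1; h2: attacked by Nf1.
Black has no legal moves → checkmate.

yes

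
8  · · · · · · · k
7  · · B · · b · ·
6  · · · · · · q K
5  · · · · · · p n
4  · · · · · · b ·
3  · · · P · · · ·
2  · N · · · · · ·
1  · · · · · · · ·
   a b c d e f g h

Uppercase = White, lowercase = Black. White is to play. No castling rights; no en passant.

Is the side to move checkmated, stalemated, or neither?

checkmate

White to move; white king on h6.
In check: yes, from the black queen on g6.
King squares — g5: attacked by Qg6; h5: attacked by Bg4; g6: attacked by Bf7; g7: attacked by Nh5; h7: attacked by Qg6.
Legal moves for White: none.
In check with no legal moves → checkmate.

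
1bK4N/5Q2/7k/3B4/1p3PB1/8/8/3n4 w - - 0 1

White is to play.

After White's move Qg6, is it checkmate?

After Qg6: black king on h6; in check: yes, from the white queen on g6.
King squares — g5: attacked by Pf4; h5: attacked by Bg4; g6: attacked by Nh8; g7: attacked by Qg6; h7: attacked by Qg6.
Black has no legal moves → checkmate.

yes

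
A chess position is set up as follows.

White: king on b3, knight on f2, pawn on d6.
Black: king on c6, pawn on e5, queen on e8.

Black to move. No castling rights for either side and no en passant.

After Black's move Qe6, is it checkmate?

After Qe6: white king on b3; in check: yes, from the black queen on e6.
White has 6 legal replies: Kb4, Ka4, Kc3, Ka3, Kc2, Kb2.
In check but a legal move exists → not checkmate.

no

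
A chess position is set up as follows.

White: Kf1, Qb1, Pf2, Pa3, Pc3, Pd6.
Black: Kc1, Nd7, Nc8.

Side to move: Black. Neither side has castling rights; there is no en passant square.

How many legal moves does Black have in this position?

Black to move; king on c1.
In check: yes, from the white queen on b1.
Legal moves: Kd2, Kxb1.
Count: 2.

2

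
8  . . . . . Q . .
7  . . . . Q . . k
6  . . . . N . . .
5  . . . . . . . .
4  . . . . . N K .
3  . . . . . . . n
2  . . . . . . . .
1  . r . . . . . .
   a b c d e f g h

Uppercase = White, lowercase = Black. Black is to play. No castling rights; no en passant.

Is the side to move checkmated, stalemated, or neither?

Black to move; black king on h7.
In check: yes, from the white queen on e7.
King squares — g6: attacked by Nf4; h6: attacked by Qf8; g7: attacked by Ne6; g8: attacked by Qf8; h8: attacked by Qf8.
Legal moves for Black: none.
In check with no legal moves → checkmate.

checkmate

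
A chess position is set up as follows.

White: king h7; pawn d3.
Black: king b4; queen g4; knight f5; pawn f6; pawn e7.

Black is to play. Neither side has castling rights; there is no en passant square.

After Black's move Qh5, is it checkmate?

After Qh5: white king on h7; in check: yes, from the black queen on h5.
White has 1 legal reply: Kg8.
In check but a legal move exists → not checkmate.

no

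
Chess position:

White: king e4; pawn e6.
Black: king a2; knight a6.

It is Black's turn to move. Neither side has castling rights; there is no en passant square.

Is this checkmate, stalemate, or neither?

neither

Black to move; black king on a2.
In check: no.
Legal moves for Black: Nb8, Nc7, Nc5+, Nb4, Kb3, Ka3, Kb2, Kb1, Ka1.
Black has 9 legal moves and is not in check → neither.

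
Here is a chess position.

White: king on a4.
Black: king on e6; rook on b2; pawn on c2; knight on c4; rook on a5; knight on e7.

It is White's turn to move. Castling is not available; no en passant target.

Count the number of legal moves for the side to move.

White to move; king on a4.
In check: yes, from the black rook on a5.
Legal moves: none.
Count: 0.

0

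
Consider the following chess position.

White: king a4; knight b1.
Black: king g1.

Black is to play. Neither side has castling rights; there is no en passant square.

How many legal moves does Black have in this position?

Black to move; king on g1.
In check: no.
Legal moves: Kh2, Kg2, Kf2, Kh1, Kf1.
Count: 5.

5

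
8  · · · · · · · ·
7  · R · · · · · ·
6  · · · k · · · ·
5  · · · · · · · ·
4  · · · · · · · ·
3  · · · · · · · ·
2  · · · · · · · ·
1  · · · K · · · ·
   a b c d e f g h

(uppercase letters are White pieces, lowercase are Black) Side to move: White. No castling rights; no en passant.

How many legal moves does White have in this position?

19

White to move; king on d1.
In check: no.
Legal moves: Rb8, Rh7, Rg7, Rf7, Re7, Rd7+, Rc7, Ra7, Rb6+, Rb5, Rb4, Rb3, Rb2, Rb1, Ke2, Kd2, Kc2, Ke1, Kc1.
Count: 19.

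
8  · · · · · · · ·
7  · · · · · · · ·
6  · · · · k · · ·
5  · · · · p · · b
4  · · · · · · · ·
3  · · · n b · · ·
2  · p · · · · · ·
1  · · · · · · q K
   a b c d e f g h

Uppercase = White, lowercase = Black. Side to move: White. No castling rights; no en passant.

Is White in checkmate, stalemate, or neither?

checkmate

White to move; white king on h1.
In check: yes, from the black queen on g1.
King squares — g1: attacked by Be3; g2: attacked by Qg1; h2: attacked by Qg1.
Legal moves for White: none.
In check with no legal moves → checkmate.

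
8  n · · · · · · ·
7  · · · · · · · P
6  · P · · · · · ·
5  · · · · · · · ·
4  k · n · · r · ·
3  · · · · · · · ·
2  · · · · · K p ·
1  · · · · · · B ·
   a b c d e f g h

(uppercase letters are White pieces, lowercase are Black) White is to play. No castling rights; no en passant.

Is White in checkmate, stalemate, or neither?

White to move; white king on f2.
In check: yes, from the black rook on f4.
Legal moves for White: Kg3, Kxg2, Ke2, Ke1.
White is in check but has 4 legal moves → neither.

neither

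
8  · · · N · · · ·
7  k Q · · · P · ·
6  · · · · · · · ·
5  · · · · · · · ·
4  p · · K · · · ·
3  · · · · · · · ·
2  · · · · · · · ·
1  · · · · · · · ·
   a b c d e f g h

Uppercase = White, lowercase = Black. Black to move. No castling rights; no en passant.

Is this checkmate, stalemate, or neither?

checkmate

Black to move; black king on a7.
In check: yes, from the white queen on b7.
King squares — a6: attacked by Qb7; b6: attacked by Qb7; b7: attacked by Nd8; a8: attacked by Qb7; b8: attacked by Qb7.
Legal moves for Black: none.
In check with no legal moves → checkmate.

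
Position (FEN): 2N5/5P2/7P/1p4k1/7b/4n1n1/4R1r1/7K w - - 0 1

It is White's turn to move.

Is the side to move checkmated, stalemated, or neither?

checkmate

White to move; white king on h1.
In check: yes, from the black knight on g3.
King squares — g1: attacked by Rg2; g2: attacked by Ne3; h2: attacked by Rg2.
Legal moves for White: none.
In check with no legal moves → checkmate.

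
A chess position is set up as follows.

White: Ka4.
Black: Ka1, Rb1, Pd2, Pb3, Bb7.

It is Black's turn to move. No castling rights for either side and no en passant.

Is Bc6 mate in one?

no

After Bc6: white king on a4; in check: yes, from the black bishop on c6.
White has 3 legal replies: Ka5, Kb4, Ka3.
In check but a legal move exists → not checkmate.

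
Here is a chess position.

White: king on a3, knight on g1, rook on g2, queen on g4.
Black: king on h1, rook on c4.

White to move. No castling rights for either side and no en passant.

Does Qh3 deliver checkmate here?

yes

After Qh3: black king on h1; in check: yes, from the white queen on h3.
King squares — g1: attacked by Rg2; g2: attacked by Qh3; h2: attacked by Rg2.
Black has no legal moves → checkmate.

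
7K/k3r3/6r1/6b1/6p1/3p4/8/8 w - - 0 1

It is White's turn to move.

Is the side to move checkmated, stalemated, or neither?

White to move; white king on h8.
In check: no.
King squares — g7: attacked by Rg6; h7: attacked by Re7; g8: attacked by Rg6.
Legal moves for White: none.
Not in check and no legal moves → stalemate.

stalemate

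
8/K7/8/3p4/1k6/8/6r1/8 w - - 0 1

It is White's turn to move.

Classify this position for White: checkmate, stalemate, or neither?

neither

White to move; white king on a7.
In check: no.
Legal moves for White: Kb8, Ka8, Kb7, Kb6, Ka6.
White has 5 legal moves and is not in check → neither.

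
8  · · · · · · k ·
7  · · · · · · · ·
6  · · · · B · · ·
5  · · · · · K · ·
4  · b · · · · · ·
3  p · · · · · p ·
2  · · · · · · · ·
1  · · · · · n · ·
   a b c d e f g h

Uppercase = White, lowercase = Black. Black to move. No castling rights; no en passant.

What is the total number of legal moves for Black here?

Black to move; king on g8.
In check: yes, from the white bishop on e6.
Legal moves: Kh8, Kf8, Kh7, Kg7.
Count: 4.

4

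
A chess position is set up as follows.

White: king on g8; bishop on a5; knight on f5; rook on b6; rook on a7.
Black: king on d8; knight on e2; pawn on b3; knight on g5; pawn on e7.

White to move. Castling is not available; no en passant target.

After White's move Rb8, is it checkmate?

After Rb8: black king on d8; in check: yes, from the white bishop on a5 and the white rook on b8.
King squares — c7: attacked by Ba5; d7: attacked by Ra7; e7: own pawn; c8: attacked by Rb8; e8: attacked by Rb8.
Black has no legal moves → checkmate.

yes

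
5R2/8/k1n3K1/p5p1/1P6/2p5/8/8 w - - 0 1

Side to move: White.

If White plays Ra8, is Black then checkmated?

After Ra8: black king on a6; in check: yes, from the white rook on a8.
Black has 4 legal replies: Kb7, Kb6, Kb5, Na7.
In check but a legal move exists → not checkmate.

no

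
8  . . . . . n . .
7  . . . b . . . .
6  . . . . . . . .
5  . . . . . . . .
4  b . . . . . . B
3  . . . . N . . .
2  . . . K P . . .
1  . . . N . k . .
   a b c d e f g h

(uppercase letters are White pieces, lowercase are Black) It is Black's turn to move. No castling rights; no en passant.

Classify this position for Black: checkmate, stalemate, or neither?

Black to move; black king on f1.
In check: yes, from the white knight on e3.
Legal moves for Black: Kg1.
Black is in check but has 1 legal move → neither.

neither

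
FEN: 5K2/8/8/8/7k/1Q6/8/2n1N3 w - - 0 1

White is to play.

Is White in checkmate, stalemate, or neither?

White to move; white king on f8.
In check: no.
Legal moves for White include: Kg8, Ke8, Kg7, Kf7, Ke7, Qg8, Qb8, Qf7, Qb7, Qe6, Qb6, Qd5, Qb5, Qc4+, Qb4+, Qa4+, Qh3+, Qg3+, ... (list truncated; more exist).
White has legal moves and is not in check → neither.

neither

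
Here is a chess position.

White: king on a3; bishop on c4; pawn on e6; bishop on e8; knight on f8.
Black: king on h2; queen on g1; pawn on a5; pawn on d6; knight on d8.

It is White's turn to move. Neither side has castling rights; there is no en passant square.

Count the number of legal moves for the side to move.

23

White to move; king on a3.
In check: no.
Legal moves: Nh7, Nd7, Ng6, Bf7, Bd7, Bg6, Bc6, Bh5, Beb5, Ba4, Ba6, Bd5, Bcb5, Bd3, Bb3, Be2, Ba2, Bf1, Ka4, Kb3, Kb2, Ka2, e7.
Count: 23.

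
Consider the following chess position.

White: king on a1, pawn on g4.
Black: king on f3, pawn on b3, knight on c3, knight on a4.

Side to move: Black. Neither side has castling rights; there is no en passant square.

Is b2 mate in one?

yes

After b2: white king on a1; in check: yes, from the black pawn on b2.
King squares — b1: attacked by Nc3; a2: attacked by Nc3; b2: attacked by Na4.
White has no legal moves → checkmate.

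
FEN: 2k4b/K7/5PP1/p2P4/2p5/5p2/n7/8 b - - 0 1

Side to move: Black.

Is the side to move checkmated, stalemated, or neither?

Black to move; black king on c8.
In check: no.
Legal moves for Black: Bg7, Bxf6, Kd8, Kd7, Kc7, Nb4, Nc3, Nc1, a4, c3, f2.
Black has 11 legal moves and is not in check → neither.

neither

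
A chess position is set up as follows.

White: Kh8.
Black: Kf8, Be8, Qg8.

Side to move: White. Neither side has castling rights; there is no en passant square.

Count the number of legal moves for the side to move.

White to move; king on h8.
In check: yes, from the black queen on g8.
Legal moves: none.
Count: 0.

0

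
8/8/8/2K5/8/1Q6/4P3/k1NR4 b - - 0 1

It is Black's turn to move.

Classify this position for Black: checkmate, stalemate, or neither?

stalemate

Black to move; black king on a1.
In check: no.
King squares — b1: attacked by Qb3; a2: attacked by Nc1; b2: attacked by Qb3.
Legal moves for Black: none.
Not in check and no legal moves → stalemate.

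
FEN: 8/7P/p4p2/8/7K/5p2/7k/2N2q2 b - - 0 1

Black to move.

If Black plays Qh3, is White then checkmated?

After Qh3: white king on h4; in check: yes, from the black queen on h3.
King squares — g3: attacked by Kh2; h3: attacked by Kh2; g4: attacked by Qh3; g5: attacked by Pf6; h5: attacked by Qh3.
White has no legal moves → checkmate.

yes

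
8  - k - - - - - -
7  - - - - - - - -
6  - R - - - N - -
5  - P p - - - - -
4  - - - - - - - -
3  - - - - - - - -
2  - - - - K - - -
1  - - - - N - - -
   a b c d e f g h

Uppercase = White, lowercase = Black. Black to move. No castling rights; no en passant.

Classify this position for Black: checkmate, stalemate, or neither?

Black to move; black king on b8.
In check: yes, from the white rook on b6.
Legal moves for Black: Kc8, Ka8, Kc7, Ka7.
Black is in check but has 4 legal moves → neither.

neither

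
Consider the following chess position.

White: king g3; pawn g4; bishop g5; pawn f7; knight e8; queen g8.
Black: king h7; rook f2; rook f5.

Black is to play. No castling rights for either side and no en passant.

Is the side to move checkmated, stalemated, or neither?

Black to move; black king on h7.
In check: yes, from the white queen on g8.
King squares — g6: attacked by Qg8; h6: attacked by Bg5; g7: attacked by Ne8; g8: attacked by Pf7; h8: attacked by Qg8.
Legal moves for Black: none.
In check with no legal moves → checkmate.

checkmate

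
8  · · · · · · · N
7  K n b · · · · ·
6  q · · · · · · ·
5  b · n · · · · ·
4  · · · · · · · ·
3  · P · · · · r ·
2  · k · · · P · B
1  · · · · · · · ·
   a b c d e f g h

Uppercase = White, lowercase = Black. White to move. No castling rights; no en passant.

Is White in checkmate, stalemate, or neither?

White to move; white king on a7.
In check: yes, from the black queen on a6.
King squares — a6: attacked by Nc5; b6: attacked by Ba5; b7: attacked by Nc5; a8: attacked by Qa6; b8: attacked by Bc7.
Legal moves for White: none.
In check with no legal moves → checkmate.

checkmate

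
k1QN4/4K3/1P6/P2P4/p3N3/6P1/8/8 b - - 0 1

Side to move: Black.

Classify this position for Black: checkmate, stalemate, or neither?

Black to move; black king on a8.
In check: yes, from the white queen on c8.
King squares — a7: attacked by Pb6; b7: attacked by Qc8; b8: attacked by Qc8.
Legal moves for Black: none.
In check with no legal moves → checkmate.

checkmate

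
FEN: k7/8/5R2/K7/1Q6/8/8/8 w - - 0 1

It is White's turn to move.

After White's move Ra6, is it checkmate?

yes

After Ra6: black king on a8; in check: yes, from the white rook on a6.
King squares — a7: attacked by Ra6; b7: attacked by Qb4; b8: attacked by Qb4.
Black has no legal moves → checkmate.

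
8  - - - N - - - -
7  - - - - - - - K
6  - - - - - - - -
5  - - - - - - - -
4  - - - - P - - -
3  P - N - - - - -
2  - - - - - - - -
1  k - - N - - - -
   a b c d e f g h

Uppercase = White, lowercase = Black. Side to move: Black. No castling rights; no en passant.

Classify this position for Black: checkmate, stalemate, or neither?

stalemate

Black to move; black king on a1.
In check: no.
King squares — b1: attacked by Nc3; a2: attacked by Nc3; b2: attacked by Nd1.
Legal moves for Black: none.
Not in check and no legal moves → stalemate.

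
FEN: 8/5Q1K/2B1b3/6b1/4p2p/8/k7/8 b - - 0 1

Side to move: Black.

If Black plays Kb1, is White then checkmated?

no

After Kb1: white king on h7; in check: no.
White is not in check, so this cannot be checkmate.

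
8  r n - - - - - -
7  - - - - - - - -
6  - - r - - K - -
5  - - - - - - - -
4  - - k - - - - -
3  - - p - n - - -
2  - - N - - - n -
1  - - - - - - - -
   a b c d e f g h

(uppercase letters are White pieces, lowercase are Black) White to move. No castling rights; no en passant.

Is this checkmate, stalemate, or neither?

White to move; white king on f6.
In check: yes, from the black rook on c6.
Legal moves for White: Kg7, Kf7, Ke7, Kg5, Ke5.
White is in check but has 5 legal moves → neither.

neither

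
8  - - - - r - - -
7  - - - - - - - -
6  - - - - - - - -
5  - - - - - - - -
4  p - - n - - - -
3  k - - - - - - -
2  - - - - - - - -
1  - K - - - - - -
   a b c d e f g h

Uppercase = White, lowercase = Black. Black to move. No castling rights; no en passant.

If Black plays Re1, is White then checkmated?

After Re1: white king on b1; in check: yes, from the black rook on e1.
King squares — a1: attacked by Re1; c1: attacked by Re1; a2: attacked by Ka3; b2: attacked by Ka3; c2: attacked by Nd4.
White has no legal moves → checkmate.

yes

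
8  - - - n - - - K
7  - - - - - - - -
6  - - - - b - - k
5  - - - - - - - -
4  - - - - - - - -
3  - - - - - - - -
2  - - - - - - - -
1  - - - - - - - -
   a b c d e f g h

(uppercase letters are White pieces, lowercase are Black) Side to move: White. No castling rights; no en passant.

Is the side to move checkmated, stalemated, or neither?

stalemate

White to move; white king on h8.
In check: no.
King squares — g7: attacked by Kh6; h7: attacked by Kh6; g8: attacked by Be6.
Legal moves for White: none.
Not in check and no legal moves → stalemate.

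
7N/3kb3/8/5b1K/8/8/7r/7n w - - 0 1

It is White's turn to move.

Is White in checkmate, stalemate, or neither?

checkmate

White to move; white king on h5.
In check: yes, from the black rook on h2.
King squares — g4: attacked by Bf5; h4: attacked by Rh2; g5: attacked by Be7; g6: attacked by Bf5; h6: attacked by Rh2.
Legal moves for White: none.
In check with no legal moves → checkmate.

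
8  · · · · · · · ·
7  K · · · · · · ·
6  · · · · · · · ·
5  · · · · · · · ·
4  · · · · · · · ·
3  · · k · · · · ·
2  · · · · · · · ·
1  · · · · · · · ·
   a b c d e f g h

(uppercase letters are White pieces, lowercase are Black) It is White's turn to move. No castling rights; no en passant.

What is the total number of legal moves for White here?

5

White to move; king on a7.
In check: no.
Legal moves: Kb8, Ka8, Kb7, Kb6, Ka6.
Count: 5.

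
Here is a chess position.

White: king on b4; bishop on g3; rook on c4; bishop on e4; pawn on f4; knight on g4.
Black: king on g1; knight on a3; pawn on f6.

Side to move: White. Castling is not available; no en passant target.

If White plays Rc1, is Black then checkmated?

After Rc1: black king on g1; in check: yes, from the white rook on c1.
King squares — f1: attacked by Rc1; h1: attacked by Rc1; f2: attacked by Bg3; g2: attacked by Be4; h2: attacked by Bg3.
Black has no legal moves → checkmate.

yes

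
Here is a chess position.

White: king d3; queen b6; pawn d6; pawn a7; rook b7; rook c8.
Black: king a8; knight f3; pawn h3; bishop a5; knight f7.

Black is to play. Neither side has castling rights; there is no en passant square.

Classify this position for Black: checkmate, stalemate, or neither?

Black to move; black king on a8.
In check: yes, from the white rook on c8.
King squares — a7: attacked by Qb6; b7: attacked by Qb6; b8: attacked by Pa7.
Legal moves for Black: none.
In check with no legal moves → checkmate.

checkmate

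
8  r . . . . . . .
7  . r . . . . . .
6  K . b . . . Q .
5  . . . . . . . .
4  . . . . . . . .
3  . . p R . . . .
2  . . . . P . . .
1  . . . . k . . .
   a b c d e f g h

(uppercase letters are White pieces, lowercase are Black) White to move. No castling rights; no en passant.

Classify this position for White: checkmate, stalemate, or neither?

checkmate

White to move; white king on a6.
In check: yes, from the black rook on a8.
King squares — a5: attacked by Ra8; b5: attacked by Bc6; b6: attacked by Rb7; a7: attacked by Rb7; b7: attacked by Bc6.
Legal moves for White: none.
In check with no legal moves → checkmate.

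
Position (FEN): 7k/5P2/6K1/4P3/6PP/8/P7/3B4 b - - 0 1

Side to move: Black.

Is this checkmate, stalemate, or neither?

stalemate

Black to move; black king on h8.
In check: no.
King squares — g7: attacked by Kg6; h7: attacked by Kg6; g8: attacked by Pf7.
Legal moves for Black: none.
Not in check and no legal moves → stalemate.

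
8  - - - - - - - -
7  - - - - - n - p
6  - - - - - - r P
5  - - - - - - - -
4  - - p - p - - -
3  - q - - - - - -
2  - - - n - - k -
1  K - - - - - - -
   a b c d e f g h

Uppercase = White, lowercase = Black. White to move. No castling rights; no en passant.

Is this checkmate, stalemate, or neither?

stalemate

White to move; white king on a1.
In check: no.
King squares — b1: attacked by Nd2; a2: attacked by Qb3; b2: attacked by Qb3.
Legal moves for White: none.
Not in check and no legal moves → stalemate.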